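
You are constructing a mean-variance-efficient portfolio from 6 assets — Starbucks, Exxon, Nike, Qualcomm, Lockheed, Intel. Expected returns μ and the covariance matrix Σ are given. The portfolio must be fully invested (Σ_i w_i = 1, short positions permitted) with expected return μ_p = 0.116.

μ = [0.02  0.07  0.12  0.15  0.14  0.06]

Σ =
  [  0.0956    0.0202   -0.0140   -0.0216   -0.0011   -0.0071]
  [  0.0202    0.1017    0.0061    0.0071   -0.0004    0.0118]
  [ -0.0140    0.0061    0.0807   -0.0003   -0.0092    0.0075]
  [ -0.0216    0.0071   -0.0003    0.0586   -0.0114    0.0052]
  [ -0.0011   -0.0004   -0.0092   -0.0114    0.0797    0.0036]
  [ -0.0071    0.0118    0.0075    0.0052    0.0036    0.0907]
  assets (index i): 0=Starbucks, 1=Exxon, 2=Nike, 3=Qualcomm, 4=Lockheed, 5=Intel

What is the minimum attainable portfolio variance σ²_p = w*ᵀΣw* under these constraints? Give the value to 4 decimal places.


0.0117

p=Σ⁻¹μ = [1.3389  0.0329  1.9866  3.5183  2.4944  0.2971]
q=Σ⁻¹𝟙 = [19.3975  2.1636  16.9725  26.8237  18.2332  8.5973]
a=μᵀp=1.162258  b=𝟙ᵀp=9.668148  c=𝟙ᵀq=92.187813  D=ac−b²=13.672951
λ₁=(c·0.116−b)/D = (92.187813·0.116−9.668148)/13.672951 = 0.075012
λ₂=(a−b·0.116)/D = (1.162258−9.668148·0.116)/13.672951 = 0.002981
w* = 0.075012·p + 0.002981·q:
  w_0 = 0.075012·1.3389 + 0.002981·19.3975 = 0.1582  (Starbucks)
  w_1 = 0.075012·0.0329 + 0.002981·2.1636 = 0.0089  (Exxon)
  w_2 = 0.075012·1.9866 + 0.002981·16.9725 = 0.1996  (Nike)
  w_3 = 0.075012·3.5183 + 0.002981·26.8237 = 0.3439  (Qualcomm)
  w_4 = 0.075012·2.4944 + 0.002981·18.2332 = 0.2415  (Lockheed)
  w_5 = 0.075012·0.2971 + 0.002981·8.5973 = 0.0479  (Intel)
Σw_i=1.0000  μᵀw=0.1160
σ²=wᵀΣw=λ₁·μ_p+λ₂ = 0.075012·0.116 + 0.002981 = 0.011682 ≈ 0.0117


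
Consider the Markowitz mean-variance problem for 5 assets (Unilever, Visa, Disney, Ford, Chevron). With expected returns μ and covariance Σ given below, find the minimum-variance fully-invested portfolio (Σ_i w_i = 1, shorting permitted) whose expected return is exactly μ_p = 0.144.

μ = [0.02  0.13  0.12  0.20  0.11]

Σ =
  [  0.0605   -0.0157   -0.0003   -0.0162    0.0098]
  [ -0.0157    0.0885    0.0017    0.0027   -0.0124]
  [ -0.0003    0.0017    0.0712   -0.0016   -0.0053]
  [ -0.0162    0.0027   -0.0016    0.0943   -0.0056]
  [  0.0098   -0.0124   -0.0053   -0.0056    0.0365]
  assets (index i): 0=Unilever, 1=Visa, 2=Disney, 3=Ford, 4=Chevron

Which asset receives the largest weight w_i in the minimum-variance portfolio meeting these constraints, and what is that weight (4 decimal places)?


Chevron (0.3980)

x=Σ⁻¹μ = [0.8769  2.0932  2.0050  2.4928  4.1630]
y=Σ⁻¹𝟙 = [20.3439  18.7507  16.5042  15.8098  33.1273]
a=μᵀx=1.486752  b=𝟙ᵀx=11.630925  c=𝟙ᵀy=104.535839  D=ac−b²=20.140417
λ₁=(c·0.144−b)/D = (104.535839·0.144−11.630925)/20.140417 = 0.169919
λ₂=(a−b·0.144)/D = (1.486752−11.630925·0.144)/20.140417 = -0.009340
w* = 0.169919·x + -0.009340·y:
  w_0 = 0.169919·0.8769 + -0.009340·20.3439 = -0.0410  (Unilever)
  w_1 = 0.169919·2.0932 + -0.009340·18.7507 = 0.1806  (Visa)
  w_2 = 0.169919·2.0050 + -0.009340·16.5042 = 0.1865  (Disney)
  w_3 = 0.169919·2.4928 + -0.009340·15.8098 = 0.2759  (Ford)
  w_4 = 0.169919·4.1630 + -0.009340·33.1273 = 0.3980  (Chevron)
Σw_i=1.0000  μᵀw=0.1440
σ²=wᵀΣw=λ₁·μ_p+λ₂ = 0.169919·0.144 + -0.009340 = 0.015129 ≈ 0.0151


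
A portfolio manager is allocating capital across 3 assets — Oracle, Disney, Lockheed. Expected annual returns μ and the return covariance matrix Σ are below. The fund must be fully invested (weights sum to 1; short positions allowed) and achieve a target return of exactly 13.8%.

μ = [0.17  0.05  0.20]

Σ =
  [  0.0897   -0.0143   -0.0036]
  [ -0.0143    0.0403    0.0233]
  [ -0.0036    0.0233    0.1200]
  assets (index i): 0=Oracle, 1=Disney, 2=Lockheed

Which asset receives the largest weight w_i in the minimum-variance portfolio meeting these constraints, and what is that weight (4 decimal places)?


Oracle (0.4176)

p=Σ⁻¹μ = [2.1351  1.1238  1.5125]
q=Σ⁻¹𝟙 = [15.8296  28.5424  3.2662]
a=μᵀp=0.721655  b=𝟙ᵀp=4.771400  c=𝟙ᵀq=47.638267  D=ac−b²=11.612123
λ₁=(c·0.138−b)/D = (47.638267·0.138−4.771400)/11.612123 = 0.155241
λ₂=(a−b·0.138)/D = (0.721655−4.771400·0.138)/11.612123 = 0.005443
w* = 0.155241·p + 0.005443·q:
  w_0 = 0.155241·2.1351 + 0.005443·15.8296 = 0.4176  (Oracle)
  w_1 = 0.155241·1.1238 + 0.005443·28.5424 = 0.3298  (Disney)
  w_2 = 0.155241·1.5125 + 0.005443·3.2662 = 0.2526  (Lockheed)
Σw_i=1.0000  μᵀw=0.1380
σ²=wᵀΣw=λ₁·μ_p+λ₂ = 0.155241·0.138 + 0.005443 = 0.026866 ≈ 0.0269


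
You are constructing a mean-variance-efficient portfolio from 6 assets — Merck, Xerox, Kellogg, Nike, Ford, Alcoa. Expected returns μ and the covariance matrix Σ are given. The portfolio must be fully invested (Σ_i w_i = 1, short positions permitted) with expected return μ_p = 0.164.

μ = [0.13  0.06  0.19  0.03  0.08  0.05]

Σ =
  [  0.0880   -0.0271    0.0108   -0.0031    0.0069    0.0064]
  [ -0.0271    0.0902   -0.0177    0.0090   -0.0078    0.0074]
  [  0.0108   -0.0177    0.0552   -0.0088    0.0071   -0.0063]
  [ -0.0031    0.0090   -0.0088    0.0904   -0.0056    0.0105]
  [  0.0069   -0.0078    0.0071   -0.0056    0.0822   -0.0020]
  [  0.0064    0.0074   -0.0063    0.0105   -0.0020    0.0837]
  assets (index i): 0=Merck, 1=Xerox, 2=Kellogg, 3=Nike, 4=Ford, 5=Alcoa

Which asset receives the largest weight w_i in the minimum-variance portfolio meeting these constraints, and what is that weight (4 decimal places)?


x=Σ⁻¹μ = [1.4937  1.8213  3.7895  0.5522  0.7445  0.5559]
y=Σ⁻¹𝟙 = [13.0211  18.5736  22.9548  11.4818  11.8748  9.8808]
a=μᵀx=1.127381  b=𝟙ᵀx=8.957042  c=𝟙ᵀy=87.786893  D=ac−b²=18.740647
λ₁=(c·0.164−b)/D = (87.786893·0.164−8.957042)/18.740647 = 0.290279
λ₂=(a−b·0.164)/D = (1.127381−8.957042·0.164)/18.740647 = -0.018226
w* = 0.290279·x + -0.018226·y:
  w_0 = 0.290279·1.4937 + -0.018226·13.0211 = 0.1963  (Merck)
  w_1 = 0.290279·1.8213 + -0.018226·18.5736 = 0.1901  (Xerox)
  w_2 = 0.290279·3.7895 + -0.018226·22.9548 = 0.6816  (Kellogg)
  w_3 = 0.290279·0.5522 + -0.018226·11.4818 = -0.0490  (Nike)
  w_4 = 0.290279·0.7445 + -0.018226·11.8748 = -0.0003  (Ford)
  w_5 = 0.290279·0.5559 + -0.018226·9.8808 = -0.0187  (Alcoa)
Σw_i=1.0000  μᵀw=0.1640
σ²=wᵀΣw=λ₁·μ_p+λ₂ = 0.290279·0.164 + -0.018226 = 0.029379 ≈ 0.0294

Kellogg (0.6816)


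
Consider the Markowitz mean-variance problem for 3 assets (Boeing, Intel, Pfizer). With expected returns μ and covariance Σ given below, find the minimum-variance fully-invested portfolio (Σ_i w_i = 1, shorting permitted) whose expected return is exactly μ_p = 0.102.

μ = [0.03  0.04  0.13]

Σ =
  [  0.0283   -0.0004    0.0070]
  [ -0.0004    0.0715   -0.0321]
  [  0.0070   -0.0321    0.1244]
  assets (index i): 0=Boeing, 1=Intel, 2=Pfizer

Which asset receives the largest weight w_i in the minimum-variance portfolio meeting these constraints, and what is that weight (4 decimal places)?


Pfizer (0.6777)

u=Σ⁻¹μ = [0.7551  1.1466  1.2984]
v=Σ⁻¹𝟙 = [32.8520  19.1695  11.1365]
a=μᵀu=0.237307  b=𝟙ᵀu=3.200084  c=𝟙ᵀv=63.158044  D=ac−b²=4.747302
λ₁=(c·0.102−b)/D = (63.158044·0.102−3.200084)/4.747302 = 0.682922
λ₂=(a−b·0.102)/D = (0.237307−3.200084·0.102)/4.747302 = -0.018769
w* = 0.682922·u + -0.018769·v:
  w_0 = 0.682922·0.7551 + -0.018769·32.8520 = -0.1009  (Boeing)
  w_1 = 0.682922·1.1466 + -0.018769·19.1695 = 0.4232  (Intel)
  w_2 = 0.682922·1.2984 + -0.018769·11.1365 = 0.6777  (Pfizer)
Σw_i=1.0000  μᵀw=0.1020
σ²=wᵀΣw=λ₁·μ_p+λ₂ = 0.682922·0.102 + -0.018769 = 0.050889 ≈ 0.0509


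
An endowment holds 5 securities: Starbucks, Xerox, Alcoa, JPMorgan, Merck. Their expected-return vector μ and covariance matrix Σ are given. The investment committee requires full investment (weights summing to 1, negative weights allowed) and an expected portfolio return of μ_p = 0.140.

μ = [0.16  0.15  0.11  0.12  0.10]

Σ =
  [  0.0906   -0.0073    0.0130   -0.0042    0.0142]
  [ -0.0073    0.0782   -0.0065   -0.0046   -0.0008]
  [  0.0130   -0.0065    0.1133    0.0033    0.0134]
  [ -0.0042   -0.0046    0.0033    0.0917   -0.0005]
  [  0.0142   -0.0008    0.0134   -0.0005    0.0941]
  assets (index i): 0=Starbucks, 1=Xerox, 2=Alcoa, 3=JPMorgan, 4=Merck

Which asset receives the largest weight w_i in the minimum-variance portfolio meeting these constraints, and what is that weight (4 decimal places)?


Xerox (0.3447)

u=Σ⁻¹μ = [1.7941  2.2437  0.7667  1.4796  0.7097]
v=Σ⁻¹𝟙 = [10.4948  15.1495  7.1720  11.9324  8.2142]
a=μᵀu=0.956473  b=𝟙ᵀu=6.993830  c=𝟙ᵀv=52.962975  D=ac−b²=1.744016
λ₁=(c·0.140−b)/D = (52.962975·0.140−6.993830)/1.744016 = 0.241389
λ₂=(a−b·0.140)/D = (0.956473−6.993830·0.140)/1.744016 = -0.012995
w* = 0.241389·u + -0.012995·v:
  w_0 = 0.241389·1.7941 + -0.012995·10.4948 = 0.2967  (Starbucks)
  w_1 = 0.241389·2.2437 + -0.012995·15.1495 = 0.3447  (Xerox)
  w_2 = 0.241389·0.7667 + -0.012995·7.1720 = 0.0919  (Alcoa)
  w_3 = 0.241389·1.4796 + -0.012995·11.9324 = 0.2021  (JPMorgan)
  w_4 = 0.241389·0.7097 + -0.012995·8.2142 = 0.0646  (Merck)
Σw_i=1.0000  μᵀw=0.1400
σ²=wᵀΣw=λ₁·μ_p+λ₂ = 0.241389·0.140 + -0.012995 = 0.020800 ≈ 0.0208


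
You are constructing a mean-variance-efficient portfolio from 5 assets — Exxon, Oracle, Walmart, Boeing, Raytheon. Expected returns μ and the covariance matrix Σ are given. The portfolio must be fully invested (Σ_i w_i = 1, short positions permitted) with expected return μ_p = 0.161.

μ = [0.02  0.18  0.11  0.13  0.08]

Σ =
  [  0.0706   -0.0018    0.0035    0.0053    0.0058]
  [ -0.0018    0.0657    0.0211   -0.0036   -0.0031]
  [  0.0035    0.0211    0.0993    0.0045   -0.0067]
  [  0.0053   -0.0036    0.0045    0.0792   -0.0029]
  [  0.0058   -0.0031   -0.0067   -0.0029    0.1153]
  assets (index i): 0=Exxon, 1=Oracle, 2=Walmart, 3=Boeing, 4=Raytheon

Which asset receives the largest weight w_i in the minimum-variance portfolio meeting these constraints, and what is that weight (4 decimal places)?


g=Σ⁻¹μ = [0.1271  2.7176  0.5024  1.7584  0.8339]
h=Σ⁻¹𝟙 = [12.5272  14.5585  6.5891  12.4096  9.1293]
a=μᵀg=0.842278  b=𝟙ᵀg=5.939468  c=𝟙ᵀh=55.213718  D=ac−b²=11.227995
λ₁=(c·0.161−b)/D = (55.213718·0.161−5.939468)/11.227995 = 0.262731
λ₂=(a−b·0.161)/D = (0.842278−5.939468·0.161)/11.227995 = -0.010151
w* = 0.262731·g + -0.010151·h:
  w_0 = 0.262731·0.1271 + -0.010151·12.5272 = -0.0938  (Exxon)
  w_1 = 0.262731·2.7176 + -0.010151·14.5585 = 0.5662  (Oracle)
  w_2 = 0.262731·0.5024 + -0.010151·6.5891 = 0.0651  (Walmart)
  w_3 = 0.262731·1.7584 + -0.010151·12.4096 = 0.3360  (Boeing)
  w_4 = 0.262731·0.8339 + -0.010151·9.1293 = 0.1264  (Raytheon)
Σw_i=1.0000  μᵀw=0.1610
σ²=wᵀΣw=λ₁·μ_p+λ₂ = 0.262731·0.161 + -0.010151 = 0.032149 ≈ 0.0321

Oracle (0.5662)


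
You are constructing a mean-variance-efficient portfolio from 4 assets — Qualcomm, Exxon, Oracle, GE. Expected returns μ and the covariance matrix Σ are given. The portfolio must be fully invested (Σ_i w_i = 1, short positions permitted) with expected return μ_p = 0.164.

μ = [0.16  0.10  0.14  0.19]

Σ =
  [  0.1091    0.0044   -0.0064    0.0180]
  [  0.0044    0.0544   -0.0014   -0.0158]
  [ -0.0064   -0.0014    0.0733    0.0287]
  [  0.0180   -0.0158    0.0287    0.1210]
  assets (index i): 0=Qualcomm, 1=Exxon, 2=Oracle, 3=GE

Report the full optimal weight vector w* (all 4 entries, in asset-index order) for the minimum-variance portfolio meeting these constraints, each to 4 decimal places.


0.3057  0.0653  0.2191  0.4099

g=Σ⁻¹μ = [1.2570  2.1529  1.5534  1.2959]
h=Σ⁻¹𝟙 = [7.9345  20.0386  12.0378  6.8455]
a=μᵀg=0.880123  b=𝟙ᵀg=6.259312  c=𝟙ᵀh=46.856366  D=ac−b²=2.060389
λ₁=(c·0.164−b)/D = (46.856366·0.164−6.259312)/2.060389 = 0.691681
λ₂=(a−b·0.164)/D = (0.880123−6.259312·0.164)/2.060389 = -0.071056
w* = 0.691681·g + -0.071056·h:
  w_0 = 0.691681·1.2570 + -0.071056·7.9345 = 0.3057  (Qualcomm)
  w_1 = 0.691681·2.1529 + -0.071056·20.0386 = 0.0653  (Exxon)
  w_2 = 0.691681·1.5534 + -0.071056·12.0378 = 0.2191  (Oracle)
  w_3 = 0.691681·1.2959 + -0.071056·6.8455 = 0.4099  (GE)
Σw_i=1.0000  μᵀw=0.1640
σ²=wᵀΣw=λ₁·μ_p+λ₂ = 0.691681·0.164 + -0.071056 = 0.042379 ≈ 0.0424


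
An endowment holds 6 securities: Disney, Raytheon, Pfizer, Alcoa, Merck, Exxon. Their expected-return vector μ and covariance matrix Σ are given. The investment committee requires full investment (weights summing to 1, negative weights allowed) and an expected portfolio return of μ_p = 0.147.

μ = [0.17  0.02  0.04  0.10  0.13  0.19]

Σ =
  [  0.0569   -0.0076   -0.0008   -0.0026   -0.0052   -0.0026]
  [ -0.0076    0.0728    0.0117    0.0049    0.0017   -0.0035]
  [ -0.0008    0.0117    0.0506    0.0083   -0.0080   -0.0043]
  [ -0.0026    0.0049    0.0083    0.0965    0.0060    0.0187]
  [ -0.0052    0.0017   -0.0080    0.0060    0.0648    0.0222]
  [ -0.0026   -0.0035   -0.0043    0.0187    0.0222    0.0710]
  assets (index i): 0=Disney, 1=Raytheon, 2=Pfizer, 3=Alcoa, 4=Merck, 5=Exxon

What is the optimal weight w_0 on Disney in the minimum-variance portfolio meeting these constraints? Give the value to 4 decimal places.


0.3803

x=Σ⁻¹μ = [3.3374  0.4880  1.0956  0.4688  1.5743  2.2729]
y=Σ⁻¹𝟙 = [21.6561  12.6249  19.5414  5.6561  15.1446  10.4584]
a=μᵀx=1.304357  b=𝟙ᵀx=9.237181  c=𝟙ᵀy=85.081450  D=ac−b²=25.651072
λ₁=(c·0.147−b)/D = (85.081450·0.147−9.237181)/25.651072 = 0.127472
λ₂=(a−b·0.147)/D = (1.304357−9.237181·0.147)/25.651072 = -0.002086
w* = 0.127472·x + -0.002086·y:
  w_0 = 0.127472·3.3374 + -0.002086·21.6561 = 0.3803  (Disney)
  w_1 = 0.127472·0.4880 + -0.002086·12.6249 = 0.0359  (Raytheon)
  w_2 = 0.127472·1.0956 + -0.002086·19.5414 = 0.0989  (Pfizer)
  w_3 = 0.127472·0.4688 + -0.002086·5.6561 = 0.0480  (Alcoa)
  w_4 = 0.127472·1.5743 + -0.002086·15.1446 = 0.1691  (Merck)
  w_5 = 0.127472·2.2729 + -0.002086·10.4584 = 0.2679  (Exxon)
Σw_i=1.0000  μᵀw=0.1470
σ²=wᵀΣw=λ₁·μ_p+λ₂ = 0.127472·0.147 + -0.002086 = 0.016652 ≈ 0.0167


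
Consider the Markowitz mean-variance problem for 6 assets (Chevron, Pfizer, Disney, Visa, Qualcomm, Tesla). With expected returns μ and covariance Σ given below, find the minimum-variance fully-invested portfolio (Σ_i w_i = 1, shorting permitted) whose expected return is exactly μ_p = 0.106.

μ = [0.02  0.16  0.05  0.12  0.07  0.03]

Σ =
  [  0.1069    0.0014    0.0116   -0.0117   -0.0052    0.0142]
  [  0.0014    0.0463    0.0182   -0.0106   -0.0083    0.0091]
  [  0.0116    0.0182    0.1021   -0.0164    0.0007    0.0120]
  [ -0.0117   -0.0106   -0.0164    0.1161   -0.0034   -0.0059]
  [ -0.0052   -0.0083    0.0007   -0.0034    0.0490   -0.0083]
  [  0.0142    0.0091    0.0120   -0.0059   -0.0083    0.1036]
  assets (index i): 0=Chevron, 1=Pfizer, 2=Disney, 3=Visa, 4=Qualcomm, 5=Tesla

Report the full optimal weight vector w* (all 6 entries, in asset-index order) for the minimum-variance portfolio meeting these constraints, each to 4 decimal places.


0.0809  0.3837  0.0235  0.1649  0.2906  0.0564

u=Σ⁻¹μ = [0.4019  4.2160  -0.0964  1.5208  2.3173  0.1476]
v=Σ⁻¹𝟙 = [10.2458  25.8922  5.0750  13.9818  28.2090  8.4423]
a=μᵀu=1.026911  b=𝟙ᵀu=8.507119  c=𝟙ᵀv=91.845943  D=ac−b²=21.946505
λ₁=(c·0.106−b)/D = (91.845943·0.106−8.507119)/21.946505 = 0.055979
λ₂=(a−b·0.106)/D = (1.026911−8.507119·0.106)/21.946505 = 0.005703
w* = 0.055979·u + 0.005703·v:
  w_0 = 0.055979·0.4019 + 0.005703·10.2458 = 0.0809  (Chevron)
  w_1 = 0.055979·4.2160 + 0.005703·25.8922 = 0.3837  (Pfizer)
  w_2 = 0.055979·-0.0964 + 0.005703·5.0750 = 0.0235  (Disney)
  w_3 = 0.055979·1.5208 + 0.005703·13.9818 = 0.1649  (Visa)
  w_4 = 0.055979·2.3173 + 0.005703·28.2090 = 0.2906  (Qualcomm)
  w_5 = 0.055979·0.1476 + 0.005703·8.4423 = 0.0564  (Tesla)
Σw_i=1.0000  μᵀw=0.1060
σ²=wᵀΣw=λ₁·μ_p+λ₂ = 0.055979·0.106 + 0.005703 = 0.011637 ≈ 0.0116


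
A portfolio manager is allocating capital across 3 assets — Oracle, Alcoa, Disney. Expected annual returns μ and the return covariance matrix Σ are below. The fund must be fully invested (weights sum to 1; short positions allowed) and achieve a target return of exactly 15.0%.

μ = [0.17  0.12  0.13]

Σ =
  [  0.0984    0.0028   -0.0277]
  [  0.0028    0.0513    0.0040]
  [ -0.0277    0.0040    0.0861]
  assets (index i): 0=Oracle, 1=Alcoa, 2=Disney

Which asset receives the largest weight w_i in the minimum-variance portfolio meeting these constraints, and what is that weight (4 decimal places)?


x=Σ⁻¹μ = [2.2735  2.0477  2.1462]
y=Σ⁻¹𝟙 = [13.9688  17.5383  15.2936]
a=μᵀx=0.911233  b=𝟙ᵀx=6.467454  c=𝟙ᵀy=46.800661  D=ac−b²=0.818336
λ₁=(c·0.150−b)/D = (46.800661·0.150−6.467454)/0.818336 = 0.675328
λ₂=(a−b·0.150)/D = (0.911233−6.467454·0.150)/0.818336 = -0.071957
w* = 0.675328·x + -0.071957·y:
  w_0 = 0.675328·2.2735 + -0.071957·13.9688 = 0.5302  (Oracle)
  w_1 = 0.675328·2.0477 + -0.071957·17.5383 = 0.1209  (Alcoa)
  w_2 = 0.675328·2.1462 + -0.071957·15.2936 = 0.3489  (Disney)
Σw_i=1.0000  μᵀw=0.1500
σ²=wᵀΣw=λ₁·μ_p+λ₂ = 0.675328·0.150 + -0.071957 = 0.029342 ≈ 0.0293

Oracle (0.5302)


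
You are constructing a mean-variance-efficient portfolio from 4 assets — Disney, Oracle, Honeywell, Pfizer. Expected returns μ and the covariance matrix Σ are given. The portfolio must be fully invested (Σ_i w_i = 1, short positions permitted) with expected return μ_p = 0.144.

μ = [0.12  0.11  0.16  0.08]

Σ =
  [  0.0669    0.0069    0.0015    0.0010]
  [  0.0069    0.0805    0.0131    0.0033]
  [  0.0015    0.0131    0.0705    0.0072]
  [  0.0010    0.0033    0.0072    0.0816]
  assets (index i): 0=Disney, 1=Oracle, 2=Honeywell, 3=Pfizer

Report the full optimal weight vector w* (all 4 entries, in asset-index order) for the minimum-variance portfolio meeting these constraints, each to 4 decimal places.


u=Σ⁻¹μ = [1.6481  0.8696  1.9964  0.7489]
v=Σ⁻¹𝟙 = [13.6089  9.0052  11.1244  10.7424]
a=μᵀu=0.672756  b=𝟙ᵀu=5.262941  c=𝟙ᵀv=44.480917  D=ac−b²=2.226272
λ₁=(c·0.144−b)/D = (44.480917·0.144−5.262941)/2.226272 = 0.513105
λ₂=(a−b·0.144)/D = (0.672756−5.262941·0.144)/2.226272 = -0.038229
w* = 0.513105·u + -0.038229·v:
  w_0 = 0.513105·1.6481 + -0.038229·13.6089 = 0.3254  (Disney)
  w_1 = 0.513105·0.8696 + -0.038229·9.0052 = 0.1020  (Oracle)
  w_2 = 0.513105·1.9964 + -0.038229·11.1244 = 0.5991  (Honeywell)
  w_3 = 0.513105·0.7489 + -0.038229·10.7424 = -0.0264  (Pfizer)
Σw_i=1.0000  μᵀw=0.1440
σ²=wᵀΣw=λ₁·μ_p+λ₂ = 0.513105·0.144 + -0.038229 = 0.035659 ≈ 0.0357

0.3254  0.1020  0.5991  -0.0264


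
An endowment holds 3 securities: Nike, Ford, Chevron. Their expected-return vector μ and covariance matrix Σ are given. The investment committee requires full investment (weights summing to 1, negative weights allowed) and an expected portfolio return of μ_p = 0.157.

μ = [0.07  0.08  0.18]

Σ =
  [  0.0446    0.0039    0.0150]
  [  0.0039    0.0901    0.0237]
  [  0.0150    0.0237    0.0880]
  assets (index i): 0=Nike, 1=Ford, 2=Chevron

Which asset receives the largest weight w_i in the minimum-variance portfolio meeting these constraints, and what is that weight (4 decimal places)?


Chevron (0.7861)

p=Σ⁻¹μ = [0.9364  0.3781  1.7840]
q=Σ⁻¹𝟙 = [19.7599  8.7610  5.6360]
a=μᵀp=0.416920  b=𝟙ᵀp=3.098548  c=𝟙ᵀq=34.156873  D=ac−b²=4.639675
λ₁=(c·0.157−b)/D = (34.156873·0.157−3.098548)/4.639675 = 0.487983
λ₂=(a−b·0.157)/D = (0.416920−3.098548·0.157)/4.639675 = -0.014991
w* = 0.487983·p + -0.014991·q:
  w_0 = 0.487983·0.9364 + -0.014991·19.7599 = 0.1608  (Nike)
  w_1 = 0.487983·0.3781 + -0.014991·8.7610 = 0.0532  (Ford)
  w_2 = 0.487983·1.7840 + -0.014991·5.6360 = 0.7861  (Chevron)
Σw_i=1.0000  μᵀw=0.1570
σ²=wᵀΣw=λ₁·μ_p+λ₂ = 0.487983·0.157 + -0.014991 = 0.061622 ≈ 0.0616


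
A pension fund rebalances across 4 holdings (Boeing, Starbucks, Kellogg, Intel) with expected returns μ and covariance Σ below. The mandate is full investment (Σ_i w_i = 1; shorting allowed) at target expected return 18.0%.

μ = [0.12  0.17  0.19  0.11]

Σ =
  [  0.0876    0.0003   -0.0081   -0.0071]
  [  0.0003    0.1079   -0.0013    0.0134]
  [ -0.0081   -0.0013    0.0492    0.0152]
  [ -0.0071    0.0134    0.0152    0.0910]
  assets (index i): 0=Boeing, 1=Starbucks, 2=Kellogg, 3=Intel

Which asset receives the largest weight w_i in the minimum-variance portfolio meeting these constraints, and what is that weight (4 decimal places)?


x=Σ⁻¹μ = [1.7755  1.5650  4.0599  0.4387]
y=Σ⁻¹𝟙 = [13.8851  8.5607  20.5580  7.3779]
a=μᵀx=1.298751  b=𝟙ᵀx=7.839117  c=𝟙ᵀy=50.381682  D=ac−b²=3.981520
λ₁=(c·0.180−b)/D = (50.381682·0.180−7.839117)/3.981520 = 0.308823
λ₂=(a−b·0.180)/D = (1.298751−7.839117·0.180)/3.981520 = -0.028203
w* = 0.308823·x + -0.028203·y:
  w_0 = 0.308823·1.7755 + -0.028203·13.8851 = 0.1567  (Boeing)
  w_1 = 0.308823·1.5650 + -0.028203·8.5607 = 0.2419  (Starbucks)
  w_2 = 0.308823·4.0599 + -0.028203·20.5580 = 0.6740  (Kellogg)
  w_3 = 0.308823·0.4387 + -0.028203·7.3779 = -0.0726  (Intel)
Σw_i=1.0000  μᵀw=0.1800
σ²=wᵀΣw=λ₁·μ_p+λ₂ = 0.308823·0.180 + -0.028203 = 0.027385 ≈ 0.0274

Kellogg (0.6740)


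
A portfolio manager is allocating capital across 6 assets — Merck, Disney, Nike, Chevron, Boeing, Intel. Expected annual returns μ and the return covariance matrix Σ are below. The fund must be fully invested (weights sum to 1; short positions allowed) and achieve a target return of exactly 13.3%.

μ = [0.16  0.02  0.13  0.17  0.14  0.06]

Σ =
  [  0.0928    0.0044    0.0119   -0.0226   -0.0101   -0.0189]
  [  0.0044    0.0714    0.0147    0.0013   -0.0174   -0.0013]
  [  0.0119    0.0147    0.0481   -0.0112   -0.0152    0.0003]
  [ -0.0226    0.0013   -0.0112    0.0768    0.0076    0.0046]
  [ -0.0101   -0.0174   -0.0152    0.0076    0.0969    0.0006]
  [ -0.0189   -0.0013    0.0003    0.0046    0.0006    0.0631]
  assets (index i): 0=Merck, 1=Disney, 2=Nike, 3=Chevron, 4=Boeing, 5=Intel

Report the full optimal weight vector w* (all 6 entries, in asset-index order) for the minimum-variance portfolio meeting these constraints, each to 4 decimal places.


0.1920  0.0326  0.2525  0.2270  0.1558  0.1401

p=Σ⁻¹μ = [2.5750  -0.1439  3.4682  3.1975  1.9716  1.4508]
q=Σ⁻¹𝟙 = [17.6600  12.3884  21.9369  18.4126  16.2596  19.7915]
a=μᵀp=1.766629  b=𝟙ᵀp=12.519153  c=𝟙ᵀq=106.449092  D=ac−b²=31.326819
λ₁=(c·0.133−b)/D = (106.449092·0.133−12.519153)/31.326819 = 0.052306
λ₂=(a−b·0.133)/D = (1.766629−12.519153·0.133)/31.326819 = 0.003243
w* = 0.052306·p + 0.003243·q:
  w_0 = 0.052306·2.5750 + 0.003243·17.6600 = 0.1920  (Merck)
  w_1 = 0.052306·-0.1439 + 0.003243·12.3884 = 0.0326  (Disney)
  w_2 = 0.052306·3.4682 + 0.003243·21.9369 = 0.2525  (Nike)
  w_3 = 0.052306·3.1975 + 0.003243·18.4126 = 0.2270  (Chevron)
  w_4 = 0.052306·1.9716 + 0.003243·16.2596 = 0.1558  (Boeing)
  w_5 = 0.052306·1.4508 + 0.003243·19.7915 = 0.1401  (Intel)
Σw_i=1.0000  μᵀw=0.1330
σ²=wᵀΣw=λ₁·μ_p+λ₂ = 0.052306·0.133 + 0.003243 = 0.010199 ≈ 0.0102


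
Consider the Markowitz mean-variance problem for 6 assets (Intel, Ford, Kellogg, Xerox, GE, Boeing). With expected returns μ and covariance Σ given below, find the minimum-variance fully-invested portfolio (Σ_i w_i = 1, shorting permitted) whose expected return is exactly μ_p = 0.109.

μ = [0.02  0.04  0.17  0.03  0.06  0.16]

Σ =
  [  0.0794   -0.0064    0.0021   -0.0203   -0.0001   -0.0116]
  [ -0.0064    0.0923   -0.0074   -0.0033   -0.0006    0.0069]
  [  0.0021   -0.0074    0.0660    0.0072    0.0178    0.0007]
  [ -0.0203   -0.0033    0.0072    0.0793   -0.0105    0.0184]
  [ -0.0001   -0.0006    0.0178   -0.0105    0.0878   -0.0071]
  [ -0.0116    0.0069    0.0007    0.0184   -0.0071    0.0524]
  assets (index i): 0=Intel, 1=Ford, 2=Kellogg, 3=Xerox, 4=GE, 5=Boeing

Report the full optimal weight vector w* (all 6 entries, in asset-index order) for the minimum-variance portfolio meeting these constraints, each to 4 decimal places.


0.1608  0.1032  0.2355  0.0625  0.1034  0.3346

x=Σ⁻¹μ = [0.6012  0.4187  2.5034  -0.3878  0.3989  3.2882]
y=Σ⁻¹𝟙 = [19.7232  12.3021  10.7311  14.6230  12.5452  18.2519]
a=μᵀx=0.992760  b=𝟙ᵀx=6.822539  c=𝟙ᵀy=88.176495  D=ac−b²=40.991016
λ₁=(c·0.109−b)/D = (88.176495·0.109−6.822539)/40.991016 = 0.068032
λ₂=(a−b·0.109)/D = (0.992760−6.822539·0.109)/40.991016 = 0.006077
w* = 0.068032·x + 0.006077·y:
  w_0 = 0.068032·0.6012 + 0.006077·19.7232 = 0.1608  (Intel)
  w_1 = 0.068032·0.4187 + 0.006077·12.3021 = 0.1032  (Ford)
  w_2 = 0.068032·2.5034 + 0.006077·10.7311 = 0.2355  (Kellogg)
  w_3 = 0.068032·-0.3878 + 0.006077·14.6230 = 0.0625  (Xerox)
  w_4 = 0.068032·0.3989 + 0.006077·12.5452 = 0.1034  (GE)
  w_5 = 0.068032·3.2882 + 0.006077·18.2519 = 0.3346  (Boeing)
Σw_i=1.0000  μᵀw=0.1090
σ²=wᵀΣw=λ₁·μ_p+λ₂ = 0.068032·0.109 + 0.006077 = 0.013492 ≈ 0.0135


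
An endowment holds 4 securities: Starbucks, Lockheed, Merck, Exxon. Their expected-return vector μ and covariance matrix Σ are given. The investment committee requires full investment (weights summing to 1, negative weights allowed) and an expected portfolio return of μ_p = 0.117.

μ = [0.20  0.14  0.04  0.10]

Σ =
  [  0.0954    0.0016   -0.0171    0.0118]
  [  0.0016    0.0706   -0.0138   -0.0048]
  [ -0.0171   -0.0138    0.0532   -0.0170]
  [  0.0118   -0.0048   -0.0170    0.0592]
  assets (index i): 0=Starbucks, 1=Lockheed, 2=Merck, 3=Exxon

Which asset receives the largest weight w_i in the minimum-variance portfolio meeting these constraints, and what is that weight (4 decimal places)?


u=Σ⁻¹μ = [2.2905  2.6543  2.9059  2.2823]
v=Σ⁻¹𝟙 = [13.5301  23.0599  37.7227  26.8973]
a=μᵀu=1.174169  b=𝟙ᵀu=10.133048  c=𝟙ᵀv=101.209975  D=ac−b²=16.158972
λ₁=(c·0.117−b)/D = (101.209975·0.117−10.133048)/16.158972 = 0.105732
λ₂=(a−b·0.117)/D = (1.174169−10.133048·0.117)/16.158972 = -0.000705
w* = 0.105732·u + -0.000705·v:
  w_0 = 0.105732·2.2905 + -0.000705·13.5301 = 0.2326  (Starbucks)
  w_1 = 0.105732·2.6543 + -0.000705·23.0599 = 0.2644  (Lockheed)
  w_2 = 0.105732·2.9059 + -0.000705·37.7227 = 0.2806  (Merck)
  w_3 = 0.105732·2.2823 + -0.000705·26.8973 = 0.2223  (Exxon)
Σw_i=1.0000  μᵀw=0.1170
σ²=wᵀΣw=λ₁·μ_p+λ₂ = 0.105732·0.117 + -0.000705 = 0.011665 ≈ 0.0117

Merck (0.2806)


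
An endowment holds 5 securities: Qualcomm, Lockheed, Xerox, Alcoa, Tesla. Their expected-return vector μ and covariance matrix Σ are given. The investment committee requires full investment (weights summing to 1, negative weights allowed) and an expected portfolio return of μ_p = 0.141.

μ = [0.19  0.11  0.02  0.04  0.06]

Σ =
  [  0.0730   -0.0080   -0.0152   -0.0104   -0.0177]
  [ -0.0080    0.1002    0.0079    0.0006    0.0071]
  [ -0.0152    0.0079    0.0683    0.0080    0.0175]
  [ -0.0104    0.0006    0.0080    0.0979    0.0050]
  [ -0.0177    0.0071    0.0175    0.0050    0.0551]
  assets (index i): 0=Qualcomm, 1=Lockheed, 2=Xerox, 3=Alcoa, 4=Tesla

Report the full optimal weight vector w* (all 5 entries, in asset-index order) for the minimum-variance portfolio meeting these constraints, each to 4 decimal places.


0.5485  0.1891  -0.0308  0.0496  0.2435

u=Σ⁻¹μ = [3.3441  1.2029  0.3526  0.6337  1.8387]
v=Σ⁻¹𝟙 = [23.6036  9.4253  12.5443  10.6398  19.5670]
a=μᵀu=0.910417  b=𝟙ᵀu=7.371973  c=𝟙ᵀv=75.780009  D=ac−b²=14.645436
λ₁=(c·0.141−b)/D = (75.780009·0.141−7.371973)/14.645436 = 0.226214
λ₂=(a−b·0.141)/D = (0.910417−7.371973·0.141)/14.645436 = -0.008810
w* = 0.226214·u + -0.008810·v:
  w_0 = 0.226214·3.3441 + -0.008810·23.6036 = 0.5485  (Qualcomm)
  w_1 = 0.226214·1.2029 + -0.008810·9.4253 = 0.1891  (Lockheed)
  w_2 = 0.226214·0.3526 + -0.008810·12.5443 = -0.0308  (Xerox)
  w_3 = 0.226214·0.6337 + -0.008810·10.6398 = 0.0496  (Alcoa)
  w_4 = 0.226214·1.8387 + -0.008810·19.5670 = 0.2435  (Tesla)
Σw_i=1.0000  μᵀw=0.1410
σ²=wᵀΣw=λ₁·μ_p+λ₂ = 0.226214·0.141 + -0.008810 = 0.023086 ≈ 0.0231


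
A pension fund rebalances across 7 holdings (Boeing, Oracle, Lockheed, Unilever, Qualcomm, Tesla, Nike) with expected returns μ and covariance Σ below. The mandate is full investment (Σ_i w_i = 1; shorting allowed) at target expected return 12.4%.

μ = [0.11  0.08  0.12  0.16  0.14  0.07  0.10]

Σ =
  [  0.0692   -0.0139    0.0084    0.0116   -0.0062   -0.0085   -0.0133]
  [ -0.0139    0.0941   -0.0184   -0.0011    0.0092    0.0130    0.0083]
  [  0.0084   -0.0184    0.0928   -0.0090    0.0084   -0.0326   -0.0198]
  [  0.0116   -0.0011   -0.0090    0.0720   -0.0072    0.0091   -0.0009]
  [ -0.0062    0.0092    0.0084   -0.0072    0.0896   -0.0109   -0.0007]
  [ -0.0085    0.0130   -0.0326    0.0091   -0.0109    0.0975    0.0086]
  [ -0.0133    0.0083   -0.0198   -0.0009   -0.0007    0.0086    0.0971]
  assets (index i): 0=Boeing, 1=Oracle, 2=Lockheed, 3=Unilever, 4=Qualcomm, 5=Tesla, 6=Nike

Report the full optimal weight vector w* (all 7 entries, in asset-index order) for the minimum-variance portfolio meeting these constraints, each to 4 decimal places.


x=Σ⁻¹μ = [1.7745  1.0833  2.2000  2.2537  1.7203  1.3094  1.5463]
y=Σ⁻¹𝟙 = [18.1997  12.7969  20.5308  13.1265  12.2795  15.8534  14.6902]
a=μᵀx=1.393587  b=𝟙ᵀx=11.887542  c=𝟙ᵀy=107.476990  D=ac−b²=8.464920
λ₁=(c·0.124−b)/D = (107.476990·0.124−11.887542)/8.464920 = 0.170067
λ₂=(a−b·0.124)/D = (1.393587−11.887542·0.124)/8.464920 = -0.009506
w* = 0.170067·x + -0.009506·y:
  w_0 = 0.170067·1.7745 + -0.009506·18.1997 = 0.1288  (Boeing)
  w_1 = 0.170067·1.0833 + -0.009506·12.7969 = 0.0626  (Oracle)
  w_2 = 0.170067·2.2000 + -0.009506·20.5308 = 0.1790  (Lockheed)
  w_3 = 0.170067·2.2537 + -0.009506·13.1265 = 0.2585  (Unilever)
  w_4 = 0.170067·1.7203 + -0.009506·12.2795 = 0.1758  (Qualcomm)
  w_5 = 0.170067·1.3094 + -0.009506·15.8534 = 0.0720  (Tesla)
  w_6 = 0.170067·1.5463 + -0.009506·14.6902 = 0.1233  (Nike)
Σw_i=1.0000  μᵀw=0.1240
σ²=wᵀΣw=λ₁·μ_p+λ₂ = 0.170067·0.124 + -0.009506 = 0.011582 ≈ 0.0116

0.1288  0.0626  0.1790  0.2585  0.1758  0.0720  0.1233


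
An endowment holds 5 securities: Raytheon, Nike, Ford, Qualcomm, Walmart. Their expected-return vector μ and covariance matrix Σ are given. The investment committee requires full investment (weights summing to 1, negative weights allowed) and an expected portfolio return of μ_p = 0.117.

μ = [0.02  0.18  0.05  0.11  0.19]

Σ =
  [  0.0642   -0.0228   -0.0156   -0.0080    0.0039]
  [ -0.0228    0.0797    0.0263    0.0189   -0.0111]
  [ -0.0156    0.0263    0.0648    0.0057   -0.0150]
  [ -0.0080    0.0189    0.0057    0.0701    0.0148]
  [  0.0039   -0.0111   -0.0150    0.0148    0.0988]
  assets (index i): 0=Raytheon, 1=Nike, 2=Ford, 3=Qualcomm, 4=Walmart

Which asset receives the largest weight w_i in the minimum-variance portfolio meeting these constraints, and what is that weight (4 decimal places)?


p=Σ⁻¹μ = [1.2997  2.6595  0.4618  0.5059  2.1649]
q=Σ⁻¹𝟙 = [25.1071  13.1553  18.0496  9.6015  11.9104]
a=μᵀp=0.994759  b=𝟙ᵀp=7.091710  c=𝟙ᵀq=77.823866  D=ac−b²=27.123661
λ₁=(c·0.117−b)/D = (77.823866·0.117−7.091710)/27.123661 = 0.074241
λ₂=(a−b·0.117)/D = (0.994759−7.091710·0.117)/27.123661 = 0.006084
w* = 0.074241·p + 0.006084·q:
  w_0 = 0.074241·1.2997 + 0.006084·25.1071 = 0.2493  (Raytheon)
  w_1 = 0.074241·2.6595 + 0.006084·13.1553 = 0.2775  (Nike)
  w_2 = 0.074241·0.4618 + 0.006084·18.0496 = 0.1441  (Ford)
  w_3 = 0.074241·0.5059 + 0.006084·9.6015 = 0.0960  (Qualcomm)
  w_4 = 0.074241·2.1649 + 0.006084·11.9104 = 0.2332  (Walmart)
Σw_i=1.0000  μᵀw=0.1170
σ²=wᵀΣw=λ₁·μ_p+λ₂ = 0.074241·0.117 + 0.006084 = 0.014770 ≈ 0.0148

Nike (0.2775)


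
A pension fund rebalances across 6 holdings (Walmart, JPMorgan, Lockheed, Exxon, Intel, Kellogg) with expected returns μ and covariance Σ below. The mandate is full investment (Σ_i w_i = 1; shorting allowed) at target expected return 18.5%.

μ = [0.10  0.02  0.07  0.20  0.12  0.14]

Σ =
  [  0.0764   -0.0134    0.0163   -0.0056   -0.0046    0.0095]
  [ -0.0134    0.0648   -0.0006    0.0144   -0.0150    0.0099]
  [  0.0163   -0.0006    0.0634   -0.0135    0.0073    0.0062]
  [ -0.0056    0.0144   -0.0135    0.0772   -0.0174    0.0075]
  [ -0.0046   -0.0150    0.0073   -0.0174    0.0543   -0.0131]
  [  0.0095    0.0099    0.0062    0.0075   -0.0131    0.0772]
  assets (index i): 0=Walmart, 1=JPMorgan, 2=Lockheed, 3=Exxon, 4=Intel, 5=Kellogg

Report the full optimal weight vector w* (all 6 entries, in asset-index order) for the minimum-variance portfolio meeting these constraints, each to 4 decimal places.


0.0783  -0.2232  0.0189  0.5039  0.3779  0.2441

p=Σ⁻¹μ = [1.4748  0.4771  0.8371  3.4570  3.9034  1.8301]
q=Σ⁻¹𝟙 = [16.3283  20.6605  10.8476  18.4563  32.6579  11.1721]
a=μᵀp=1.631660  b=𝟙ᵀp=11.979669  c=𝟙ᵀq=110.122676  D=ac−b²=36.170303
λ₁=(c·0.185−b)/D = (110.122676·0.185−11.979669)/36.170303 = 0.232042
λ₂=(a−b·0.185)/D = (1.631660−11.979669·0.185)/36.170303 = -0.016162
w* = 0.232042·p + -0.016162·q:
  w_0 = 0.232042·1.4748 + -0.016162·16.3283 = 0.0783  (Walmart)
  w_1 = 0.232042·0.4771 + -0.016162·20.6605 = -0.2232  (JPMorgan)
  w_2 = 0.232042·0.8371 + -0.016162·10.8476 = 0.0189  (Lockheed)
  w_3 = 0.232042·3.4570 + -0.016162·18.4563 = 0.5039  (Exxon)
  w_4 = 0.232042·3.9034 + -0.016162·32.6579 = 0.3779  (Intel)
  w_5 = 0.232042·1.8301 + -0.016162·11.1721 = 0.2441  (Kellogg)
Σw_i=1.0000  μᵀw=0.1850
σ²=wᵀΣw=λ₁·μ_p+λ₂ = 0.232042·0.185 + -0.016162 = 0.026766 ≈ 0.0268


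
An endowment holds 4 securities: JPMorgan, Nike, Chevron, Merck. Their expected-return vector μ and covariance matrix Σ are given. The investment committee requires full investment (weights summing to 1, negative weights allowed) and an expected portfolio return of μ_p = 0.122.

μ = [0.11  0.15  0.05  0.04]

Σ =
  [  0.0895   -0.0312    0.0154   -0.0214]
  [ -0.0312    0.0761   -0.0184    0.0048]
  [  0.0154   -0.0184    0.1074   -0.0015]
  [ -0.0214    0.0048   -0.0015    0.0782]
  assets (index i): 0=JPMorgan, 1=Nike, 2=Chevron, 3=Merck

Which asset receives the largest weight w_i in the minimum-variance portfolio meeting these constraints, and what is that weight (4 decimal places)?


g=Σ⁻¹μ = [2.4215  3.0596  0.6565  0.9990]
h=Σ⁻¹𝟙 = [21.7422  23.4802  10.4604  17.4970]
a=μᵀg=0.798092  b=𝟙ᵀg=7.136578  c=𝟙ᵀh=73.179906  D=ac−b²=7.473576
λ₁=(c·0.122−b)/D = (73.179906·0.122−7.136578)/7.473576 = 0.239694
λ₂=(a−b·0.122)/D = (0.798092−7.136578·0.122)/7.473576 = -0.009710
w* = 0.239694·g + -0.009710·h:
  w_0 = 0.239694·2.4215 + -0.009710·21.7422 = 0.3693  (JPMorgan)
  w_1 = 0.239694·3.0596 + -0.009710·23.4802 = 0.5054  (Nike)
  w_2 = 0.239694·0.6565 + -0.009710·10.4604 = 0.0558  (Chevron)
  w_3 = 0.239694·0.9990 + -0.009710·17.4970 = 0.0695  (Merck)
Σw_i=1.0000  μᵀw=0.1220
σ²=wᵀΣw=λ₁·μ_p+λ₂ = 0.239694·0.122 + -0.009710 = 0.019532 ≈ 0.0195

Nike (0.5054)


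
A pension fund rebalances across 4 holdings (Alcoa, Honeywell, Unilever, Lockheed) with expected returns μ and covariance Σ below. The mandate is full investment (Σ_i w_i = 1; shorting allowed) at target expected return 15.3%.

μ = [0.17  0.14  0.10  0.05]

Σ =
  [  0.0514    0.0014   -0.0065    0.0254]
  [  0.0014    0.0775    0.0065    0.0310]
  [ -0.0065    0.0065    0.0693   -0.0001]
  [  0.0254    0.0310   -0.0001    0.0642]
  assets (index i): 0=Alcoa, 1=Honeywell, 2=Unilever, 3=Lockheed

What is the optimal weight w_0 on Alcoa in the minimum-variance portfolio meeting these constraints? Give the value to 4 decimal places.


0.5269

g=Σ⁻¹μ = [4.5370  2.4700  1.6337  -2.2063]
h=Σ⁻¹𝟙 = [19.6595  10.0802  15.3328  2.9547]
a=μᵀg=1.170144  b=𝟙ᵀg=6.434366  c=𝟙ᵀh=48.027266  D=ac−b²=14.797742
λ₁=(c·0.153−b)/D = (48.027266·0.153−6.434366)/14.797742 = 0.061753
λ₂=(a−b·0.153)/D = (1.170144−6.434366·0.153)/14.797742 = 0.012548
w* = 0.061753·g + 0.012548·h:
  w_0 = 0.061753·4.5370 + 0.012548·19.6595 = 0.5269  (Alcoa)
  w_1 = 0.061753·2.4700 + 0.012548·10.0802 = 0.2790  (Honeywell)
  w_2 = 0.061753·1.6337 + 0.012548·15.3328 = 0.2933  (Unilever)
  w_3 = 0.061753·-2.2063 + 0.012548·2.9547 = -0.0992  (Lockheed)
Σw_i=1.0000  μᵀw=0.1530
σ²=wᵀΣw=λ₁·μ_p+λ₂ = 0.061753·0.153 + 0.012548 = 0.021996 ≈ 0.0220


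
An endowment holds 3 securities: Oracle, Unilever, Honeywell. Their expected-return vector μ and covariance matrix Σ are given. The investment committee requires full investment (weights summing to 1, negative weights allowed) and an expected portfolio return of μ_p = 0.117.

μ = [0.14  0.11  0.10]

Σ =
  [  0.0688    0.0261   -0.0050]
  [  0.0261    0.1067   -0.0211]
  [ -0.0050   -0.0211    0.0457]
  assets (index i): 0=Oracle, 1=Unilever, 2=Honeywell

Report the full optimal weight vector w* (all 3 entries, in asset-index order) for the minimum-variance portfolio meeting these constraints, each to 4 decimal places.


g=Σ⁻¹μ = [1.8044  1.1679  2.9248]
h=Σ⁻¹𝟙 = [12.0281  12.1242  28.7957]
a=μᵀg=0.673571  b=𝟙ᵀg=5.897170  c=𝟙ᵀh=52.948020  D=ac−b²=0.887656
λ₁=(c·0.117−b)/D = (52.948020·0.117−5.897170)/0.887656 = 0.335432
λ₂=(a−b·0.117)/D = (0.673571−5.897170·0.117)/0.887656 = -0.018473
w* = 0.335432·g + -0.018473·h:
  w_0 = 0.335432·1.8044 + -0.018473·12.0281 = 0.3831  (Oracle)
  w_1 = 0.335432·1.1679 + -0.018473·12.1242 = 0.1678  (Unilever)
  w_2 = 0.335432·2.9248 + -0.018473·28.7957 = 0.4492  (Honeywell)
Σw_i=1.0000  μᵀw=0.1170
σ²=wᵀΣw=λ₁·μ_p+λ₂ = 0.335432·0.117 + -0.018473 = 0.020773 ≈ 0.0208

0.3831  0.1678  0.4492


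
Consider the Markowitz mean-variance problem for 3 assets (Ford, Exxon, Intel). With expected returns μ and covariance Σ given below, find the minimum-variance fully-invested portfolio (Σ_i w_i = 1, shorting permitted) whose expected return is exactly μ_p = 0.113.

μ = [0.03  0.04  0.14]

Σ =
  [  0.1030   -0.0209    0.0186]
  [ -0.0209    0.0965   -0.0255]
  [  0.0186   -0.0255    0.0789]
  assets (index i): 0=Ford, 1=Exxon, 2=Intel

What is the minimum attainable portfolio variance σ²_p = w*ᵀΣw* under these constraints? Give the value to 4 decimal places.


0.0389

p=Σ⁻¹μ = [0.1184  0.9858  2.0651]
q=Σ⁻¹𝟙 = [10.2751  16.7256  15.6576]
a=μᵀp=0.332101  b=𝟙ᵀp=3.169342  c=𝟙ᵀq=42.658270  D=ac−b²=4.122128
λ₁=(c·0.113−b)/D = (42.658270·0.113−3.169342)/4.122128 = 0.400532
λ₂=(a−b·0.113)/D = (0.332101−3.169342·0.113)/4.122128 = -0.006316
w* = 0.400532·p + -0.006316·q:
  w_0 = 0.400532·0.1184 + -0.006316·10.2751 = -0.0175  (Ford)
  w_1 = 0.400532·0.9858 + -0.006316·16.7256 = 0.2892  (Exxon)
  w_2 = 0.400532·2.0651 + -0.006316·15.6576 = 0.7283  (Intel)
Σw_i=1.0000  μᵀw=0.1130
σ²=wᵀΣw=λ₁·μ_p+λ₂ = 0.400532·0.113 + -0.006316 = 0.038944 ≈ 0.0389


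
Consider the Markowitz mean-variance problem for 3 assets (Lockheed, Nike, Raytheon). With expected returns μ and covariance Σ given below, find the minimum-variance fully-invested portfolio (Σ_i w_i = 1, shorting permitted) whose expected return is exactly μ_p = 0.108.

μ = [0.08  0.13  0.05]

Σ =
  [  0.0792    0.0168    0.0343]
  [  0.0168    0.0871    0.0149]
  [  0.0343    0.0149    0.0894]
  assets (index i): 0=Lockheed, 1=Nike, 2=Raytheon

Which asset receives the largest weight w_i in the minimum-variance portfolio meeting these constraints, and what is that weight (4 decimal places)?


Nike (0.6011)

g=Σ⁻¹μ = [0.6949  1.3468  0.0682]
h=Σ⁻¹𝟙 = [7.8525  8.8198  6.7030]
a=μᵀg=0.234089  b=𝟙ᵀg=2.109920  c=𝟙ᵀh=23.375234  D=ac−b²=1.020131
λ₁=(c·0.108−b)/D = (23.375234·0.108−2.109920)/1.020131 = 0.406424
λ₂=(a−b·0.108)/D = (0.234089−2.109920·0.108)/1.020131 = 0.006095
w* = 0.406424·g + 0.006095·h:
  w_0 = 0.406424·0.6949 + 0.006095·7.8525 = 0.3303  (Lockheed)
  w_1 = 0.406424·1.3468 + 0.006095·8.8198 = 0.6011  (Nike)
  w_2 = 0.406424·0.0682 + 0.006095·6.7030 = 0.0686  (Raytheon)
Σw_i=1.0000  μᵀw=0.1080
σ²=wᵀΣw=λ₁·μ_p+λ₂ = 0.406424·0.108 + 0.006095 = 0.049989 ≈ 0.0500
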